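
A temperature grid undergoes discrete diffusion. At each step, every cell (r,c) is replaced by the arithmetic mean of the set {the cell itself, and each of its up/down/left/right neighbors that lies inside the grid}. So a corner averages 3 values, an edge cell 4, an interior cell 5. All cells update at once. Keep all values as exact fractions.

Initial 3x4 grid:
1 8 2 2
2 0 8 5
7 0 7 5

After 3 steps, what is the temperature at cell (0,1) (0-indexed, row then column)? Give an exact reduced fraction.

Answer: 4991/1440

Derivation:
Step 1: cell (0,1) = 11/4
Step 2: cell (0,1) = 901/240
Step 3: cell (0,1) = 4991/1440
Full grid after step 3:
  7141/2160 4991/1440 659/160 337/80
  901/288 4481/1200 1003/240 3361/720
  299/90 443/120 3283/720 5177/1080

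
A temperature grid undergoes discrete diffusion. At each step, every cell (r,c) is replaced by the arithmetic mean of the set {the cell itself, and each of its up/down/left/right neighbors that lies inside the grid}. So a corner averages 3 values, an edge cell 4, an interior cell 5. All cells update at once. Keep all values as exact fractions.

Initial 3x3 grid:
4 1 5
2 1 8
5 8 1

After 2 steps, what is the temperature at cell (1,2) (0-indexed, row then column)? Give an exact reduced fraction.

Answer: 217/48

Derivation:
Step 1: cell (1,2) = 15/4
Step 2: cell (1,2) = 217/48
Full grid after step 2:
  97/36 55/16 67/18
  43/12 69/20 217/48
  47/12 221/48 79/18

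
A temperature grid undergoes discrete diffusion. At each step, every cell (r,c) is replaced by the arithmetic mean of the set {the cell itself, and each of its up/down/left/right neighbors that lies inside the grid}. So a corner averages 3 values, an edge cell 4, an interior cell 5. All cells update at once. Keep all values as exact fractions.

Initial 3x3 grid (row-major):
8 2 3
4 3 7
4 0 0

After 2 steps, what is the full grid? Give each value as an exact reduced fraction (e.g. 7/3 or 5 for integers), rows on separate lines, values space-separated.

Answer: 161/36 119/30 15/4
917/240 339/100 767/240
55/18 199/80 22/9

Derivation:
After step 1:
  14/3 4 4
  19/4 16/5 13/4
  8/3 7/4 7/3
After step 2:
  161/36 119/30 15/4
  917/240 339/100 767/240
  55/18 199/80 22/9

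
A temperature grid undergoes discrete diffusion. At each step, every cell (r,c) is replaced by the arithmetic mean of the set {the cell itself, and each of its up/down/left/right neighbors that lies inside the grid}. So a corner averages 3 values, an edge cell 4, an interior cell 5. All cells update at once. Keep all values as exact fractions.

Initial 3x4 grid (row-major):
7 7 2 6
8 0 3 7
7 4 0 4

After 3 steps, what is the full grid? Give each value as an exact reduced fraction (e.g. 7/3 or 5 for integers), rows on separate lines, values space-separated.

After step 1:
  22/3 4 9/2 5
  11/2 22/5 12/5 5
  19/3 11/4 11/4 11/3
After step 2:
  101/18 607/120 159/40 29/6
  707/120 381/100 381/100 241/60
  175/36 487/120 347/120 137/36
After step 3:
  2981/540 16609/3600 5303/1200 171/40
  36313/7200 13577/3000 5551/1500 14819/3600
  1333/270 14059/3600 13109/3600 3857/1080

Answer: 2981/540 16609/3600 5303/1200 171/40
36313/7200 13577/3000 5551/1500 14819/3600
1333/270 14059/3600 13109/3600 3857/1080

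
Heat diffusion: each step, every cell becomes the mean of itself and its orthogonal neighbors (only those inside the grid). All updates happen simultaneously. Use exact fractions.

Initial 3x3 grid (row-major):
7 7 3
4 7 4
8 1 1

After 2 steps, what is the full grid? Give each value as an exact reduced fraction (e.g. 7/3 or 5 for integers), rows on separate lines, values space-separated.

Answer: 37/6 319/60 173/36
643/120 251/50 901/240
181/36 911/240 10/3

Derivation:
After step 1:
  6 6 14/3
  13/2 23/5 15/4
  13/3 17/4 2
After step 2:
  37/6 319/60 173/36
  643/120 251/50 901/240
  181/36 911/240 10/3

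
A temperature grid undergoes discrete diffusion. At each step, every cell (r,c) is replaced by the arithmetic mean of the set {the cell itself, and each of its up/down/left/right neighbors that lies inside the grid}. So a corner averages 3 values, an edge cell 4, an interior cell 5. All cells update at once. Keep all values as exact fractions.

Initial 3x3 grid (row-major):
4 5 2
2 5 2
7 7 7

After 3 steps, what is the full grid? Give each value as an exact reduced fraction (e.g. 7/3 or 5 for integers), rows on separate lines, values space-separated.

After step 1:
  11/3 4 3
  9/2 21/5 4
  16/3 13/2 16/3
After step 2:
  73/18 223/60 11/3
  177/40 116/25 62/15
  49/9 641/120 95/18
After step 3:
  4391/1080 14471/3600 691/180
  3713/800 6677/1500 7973/1800
  1369/270 37267/7200 5311/1080

Answer: 4391/1080 14471/3600 691/180
3713/800 6677/1500 7973/1800
1369/270 37267/7200 5311/1080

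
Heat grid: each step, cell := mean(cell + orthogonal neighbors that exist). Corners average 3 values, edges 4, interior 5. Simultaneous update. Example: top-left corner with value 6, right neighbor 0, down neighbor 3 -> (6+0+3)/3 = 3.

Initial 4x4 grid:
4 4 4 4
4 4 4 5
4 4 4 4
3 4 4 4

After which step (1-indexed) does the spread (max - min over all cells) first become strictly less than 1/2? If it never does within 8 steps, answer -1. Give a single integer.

Step 1: max=13/3, min=11/3, spread=2/3
Step 2: max=511/120, min=67/18, spread=193/360
Step 3: max=4531/1080, min=823/216, spread=52/135
  -> spread < 1/2 first at step 3
Step 4: max=448843/108000, min=24877/6480, spread=102679/324000
Step 5: max=4026643/972000, min=3768767/972000, spread=64469/243000
Step 6: max=120154387/29160000, min=113669291/29160000, spread=810637/3645000
Step 7: max=3592475101/874800000, min=685796977/174960000, spread=20436277/109350000
Step 8: max=107386630891/26244000000, min=20653069831/5248800000, spread=515160217/3280500000

Answer: 3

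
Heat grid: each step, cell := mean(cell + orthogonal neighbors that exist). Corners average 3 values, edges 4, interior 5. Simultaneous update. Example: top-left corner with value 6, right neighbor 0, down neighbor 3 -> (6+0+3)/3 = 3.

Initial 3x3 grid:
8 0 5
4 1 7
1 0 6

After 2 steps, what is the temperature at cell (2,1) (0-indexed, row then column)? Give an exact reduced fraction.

Step 1: cell (2,1) = 2
Step 2: cell (2,1) = 13/5
Full grid after step 2:
  11/3 139/40 49/12
  347/120 323/100 929/240
  43/18 13/5 133/36

Answer: 13/5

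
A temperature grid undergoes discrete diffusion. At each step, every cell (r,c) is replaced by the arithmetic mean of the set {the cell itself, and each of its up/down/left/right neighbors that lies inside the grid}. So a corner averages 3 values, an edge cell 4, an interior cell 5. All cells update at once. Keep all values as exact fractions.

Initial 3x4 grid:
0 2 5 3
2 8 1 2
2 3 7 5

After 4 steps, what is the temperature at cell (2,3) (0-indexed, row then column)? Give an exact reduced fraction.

Answer: 494561/129600

Derivation:
Step 1: cell (2,3) = 14/3
Step 2: cell (2,3) = 137/36
Step 3: cell (2,3) = 8791/2160
Step 4: cell (2,3) = 494561/129600
Full grid after step 4:
  24331/8100 83167/27000 185969/54000 439261/129600
  41161/13500 78221/22500 424637/120000 358121/96000
  110149/32400 191459/54000 211969/54000 494561/129600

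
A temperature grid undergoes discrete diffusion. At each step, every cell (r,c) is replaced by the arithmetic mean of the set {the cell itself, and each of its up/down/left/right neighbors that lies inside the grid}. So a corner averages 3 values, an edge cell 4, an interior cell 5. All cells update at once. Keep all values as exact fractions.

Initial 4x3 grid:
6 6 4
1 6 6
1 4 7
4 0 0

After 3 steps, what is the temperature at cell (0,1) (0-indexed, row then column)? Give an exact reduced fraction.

Answer: 35107/7200

Derivation:
Step 1: cell (0,1) = 11/2
Step 2: cell (0,1) = 593/120
Step 3: cell (0,1) = 35107/7200
Full grid after step 3:
  4723/1080 35107/7200 5563/1080
  7013/1800 12983/3000 2147/450
  2699/900 859/250 856/225
  1309/540 803/300 416/135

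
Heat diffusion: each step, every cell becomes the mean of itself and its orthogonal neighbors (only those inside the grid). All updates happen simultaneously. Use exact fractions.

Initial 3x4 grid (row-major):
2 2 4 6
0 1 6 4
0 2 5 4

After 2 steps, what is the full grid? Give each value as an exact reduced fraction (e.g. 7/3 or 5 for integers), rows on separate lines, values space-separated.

After step 1:
  4/3 9/4 9/2 14/3
  3/4 11/5 4 5
  2/3 2 17/4 13/3
After step 2:
  13/9 617/240 185/48 85/18
  99/80 56/25 399/100 9/2
  41/36 547/240 175/48 163/36

Answer: 13/9 617/240 185/48 85/18
99/80 56/25 399/100 9/2
41/36 547/240 175/48 163/36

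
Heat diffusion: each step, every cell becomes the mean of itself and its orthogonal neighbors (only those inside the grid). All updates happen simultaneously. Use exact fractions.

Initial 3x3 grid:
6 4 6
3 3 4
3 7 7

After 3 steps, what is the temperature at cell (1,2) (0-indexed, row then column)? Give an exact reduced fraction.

Step 1: cell (1,2) = 5
Step 2: cell (1,2) = 149/30
Step 3: cell (1,2) = 17681/3600
Full grid after step 3:
  4651/1080 21733/4800 10267/2160
  62399/14400 13819/3000 17681/3600
  9647/2160 8603/1800 911/180

Answer: 17681/3600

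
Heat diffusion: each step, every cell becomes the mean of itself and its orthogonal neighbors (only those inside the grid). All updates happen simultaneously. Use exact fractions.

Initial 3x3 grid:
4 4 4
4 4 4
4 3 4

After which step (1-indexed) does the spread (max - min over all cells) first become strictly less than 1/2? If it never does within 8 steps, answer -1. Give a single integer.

Step 1: max=4, min=11/3, spread=1/3
  -> spread < 1/2 first at step 1
Step 2: max=4, min=893/240, spread=67/240
Step 3: max=793/200, min=8203/2160, spread=1807/10800
Step 4: max=21239/5400, min=3298037/864000, spread=33401/288000
Step 5: max=2116609/540000, min=29874067/7776000, spread=3025513/38880000
Step 6: max=112444051/28800000, min=11976673133/3110400000, spread=53531/995328
Step 7: max=30312883949/7776000000, min=720463074151/186624000000, spread=450953/11943936
Step 8: max=3631471389481/933120000000, min=43280856439397/11197440000000, spread=3799043/143327232

Answer: 1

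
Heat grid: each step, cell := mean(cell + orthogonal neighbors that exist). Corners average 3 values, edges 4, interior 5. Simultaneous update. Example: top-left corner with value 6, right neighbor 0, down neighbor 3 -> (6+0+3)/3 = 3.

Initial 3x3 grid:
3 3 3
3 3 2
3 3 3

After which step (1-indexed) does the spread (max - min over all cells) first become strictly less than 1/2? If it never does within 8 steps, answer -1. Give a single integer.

Answer: 1

Derivation:
Step 1: max=3, min=8/3, spread=1/3
  -> spread < 1/2 first at step 1
Step 2: max=3, min=653/240, spread=67/240
Step 3: max=593/200, min=6043/2160, spread=1807/10800
Step 4: max=15839/5400, min=2434037/864000, spread=33401/288000
Step 5: max=1576609/540000, min=22098067/7776000, spread=3025513/38880000
Step 6: max=83644051/28800000, min=8866273133/3110400000, spread=53531/995328
Step 7: max=22536883949/7776000000, min=533839074151/186624000000, spread=450953/11943936
Step 8: max=2698351389481/933120000000, min=32083416439397/11197440000000, spread=3799043/143327232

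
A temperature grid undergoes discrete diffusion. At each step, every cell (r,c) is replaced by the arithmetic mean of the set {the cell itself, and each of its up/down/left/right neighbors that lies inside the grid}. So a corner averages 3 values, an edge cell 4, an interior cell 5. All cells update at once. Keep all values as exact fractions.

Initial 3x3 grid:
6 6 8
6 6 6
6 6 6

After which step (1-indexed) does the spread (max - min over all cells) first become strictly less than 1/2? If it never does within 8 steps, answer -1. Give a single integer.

Answer: 3

Derivation:
Step 1: max=20/3, min=6, spread=2/3
Step 2: max=59/9, min=6, spread=5/9
Step 3: max=689/108, min=6, spread=41/108
  -> spread < 1/2 first at step 3
Step 4: max=41011/6480, min=1091/180, spread=347/1296
Step 5: max=2439737/388800, min=10957/1800, spread=2921/15552
Step 6: max=145796539/23328000, min=1321483/216000, spread=24611/186624
Step 7: max=8716802033/1399680000, min=29816741/4860000, spread=207329/2239488
Step 8: max=521914752451/83980800000, min=1594001599/259200000, spread=1746635/26873856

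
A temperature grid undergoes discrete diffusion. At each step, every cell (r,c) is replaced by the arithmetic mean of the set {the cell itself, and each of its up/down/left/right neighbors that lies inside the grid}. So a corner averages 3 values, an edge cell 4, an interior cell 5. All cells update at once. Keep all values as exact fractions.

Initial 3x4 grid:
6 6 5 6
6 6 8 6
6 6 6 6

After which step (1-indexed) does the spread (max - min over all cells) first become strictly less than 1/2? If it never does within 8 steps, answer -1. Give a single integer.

Step 1: max=13/2, min=17/3, spread=5/6
Step 2: max=637/100, min=71/12, spread=34/75
  -> spread < 1/2 first at step 2
Step 3: max=7531/1200, min=451/75, spread=21/80
Step 4: max=134707/21600, min=32533/5400, spread=61/288
Step 5: max=1672601/270000, min=1965857/324000, spread=206321/1620000
Step 6: max=160451839/25920000, min=118021573/19440000, spread=370769/3110400
Step 7: max=28799580503/4665600000, min=7101411707/1166400000, spread=5252449/62208000
Step 8: max=1726281748277/279936000000, min=426508614913/69984000000, spread=161978309/2239488000

Answer: 2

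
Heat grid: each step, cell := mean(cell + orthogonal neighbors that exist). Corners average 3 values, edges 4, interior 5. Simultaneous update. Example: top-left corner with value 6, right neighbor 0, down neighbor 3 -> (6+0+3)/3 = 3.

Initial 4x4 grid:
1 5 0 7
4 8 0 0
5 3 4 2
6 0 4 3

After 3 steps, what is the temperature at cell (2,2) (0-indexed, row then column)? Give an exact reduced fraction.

Answer: 2949/1000

Derivation:
Step 1: cell (2,2) = 13/5
Step 2: cell (2,2) = 14/5
Step 3: cell (2,2) = 2949/1000
Full grid after step 3:
  815/216 772/225 131/45 344/135
  14137/3600 2129/600 2167/750 919/360
  14153/3600 266/75 2949/1000 103/40
  205/54 12413/3600 707/240 971/360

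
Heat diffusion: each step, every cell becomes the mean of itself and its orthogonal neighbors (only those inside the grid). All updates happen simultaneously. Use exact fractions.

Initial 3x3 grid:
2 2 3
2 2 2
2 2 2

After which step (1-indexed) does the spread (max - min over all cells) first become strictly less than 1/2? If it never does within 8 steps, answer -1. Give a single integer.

Step 1: max=7/3, min=2, spread=1/3
  -> spread < 1/2 first at step 1
Step 2: max=41/18, min=2, spread=5/18
Step 3: max=473/216, min=2, spread=41/216
Step 4: max=28051/12960, min=731/360, spread=347/2592
Step 5: max=1662137/777600, min=7357/3600, spread=2921/31104
Step 6: max=99140539/46656000, min=889483/432000, spread=24611/373248
Step 7: max=5917442033/2799360000, min=20096741/9720000, spread=207329/4478976
Step 8: max=353953152451/167961600000, min=1075601599/518400000, spread=1746635/53747712

Answer: 1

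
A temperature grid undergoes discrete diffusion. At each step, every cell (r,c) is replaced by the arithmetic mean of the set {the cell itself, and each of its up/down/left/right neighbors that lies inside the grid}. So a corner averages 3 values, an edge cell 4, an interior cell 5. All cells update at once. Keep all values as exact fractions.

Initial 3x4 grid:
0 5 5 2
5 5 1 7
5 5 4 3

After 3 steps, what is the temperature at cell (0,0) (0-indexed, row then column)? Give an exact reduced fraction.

Step 1: cell (0,0) = 10/3
Step 2: cell (0,0) = 65/18
Step 3: cell (0,0) = 8147/2160
Full grid after step 3:
  8147/2160 868/225 6769/1800 8629/2160
  58867/14400 23813/6000 24443/6000 55297/14400
  3089/720 5171/1200 14363/3600 8809/2160

Answer: 8147/2160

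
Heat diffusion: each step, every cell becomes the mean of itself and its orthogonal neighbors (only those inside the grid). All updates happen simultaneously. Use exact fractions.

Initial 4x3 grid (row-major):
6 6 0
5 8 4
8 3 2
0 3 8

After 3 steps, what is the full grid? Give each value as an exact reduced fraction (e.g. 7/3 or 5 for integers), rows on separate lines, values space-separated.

Answer: 11527/2160 49/10 9227/2160
7583/1440 947/200 6223/1440
6581/1440 9/2 6001/1440
9073/2160 647/160 8873/2160

Derivation:
After step 1:
  17/3 5 10/3
  27/4 26/5 7/2
  4 24/5 17/4
  11/3 7/2 13/3
After step 2:
  209/36 24/5 71/18
  1297/240 101/20 977/240
  1153/240 87/20 1013/240
  67/18 163/40 145/36
After step 3:
  11527/2160 49/10 9227/2160
  7583/1440 947/200 6223/1440
  6581/1440 9/2 6001/1440
  9073/2160 647/160 8873/2160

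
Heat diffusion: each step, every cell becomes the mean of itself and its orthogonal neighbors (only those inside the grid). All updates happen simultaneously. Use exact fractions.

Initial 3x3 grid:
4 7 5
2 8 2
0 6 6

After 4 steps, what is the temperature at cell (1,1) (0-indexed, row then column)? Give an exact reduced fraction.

Answer: 336851/72000

Derivation:
Step 1: cell (1,1) = 5
Step 2: cell (1,1) = 99/20
Step 3: cell (1,1) = 5533/1200
Step 4: cell (1,1) = 336851/72000
Full grid after step 4:
  59407/12960 957/200 130159/25920
  125083/28800 336851/72000 839923/172800
  55127/12960 48103/10800 123199/25920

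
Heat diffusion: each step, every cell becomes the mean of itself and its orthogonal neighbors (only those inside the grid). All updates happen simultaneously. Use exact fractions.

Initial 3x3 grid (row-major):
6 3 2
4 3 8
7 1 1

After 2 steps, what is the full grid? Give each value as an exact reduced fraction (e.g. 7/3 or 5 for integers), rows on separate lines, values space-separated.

After step 1:
  13/3 7/2 13/3
  5 19/5 7/2
  4 3 10/3
After step 2:
  77/18 479/120 34/9
  257/60 94/25 449/120
  4 53/15 59/18

Answer: 77/18 479/120 34/9
257/60 94/25 449/120
4 53/15 59/18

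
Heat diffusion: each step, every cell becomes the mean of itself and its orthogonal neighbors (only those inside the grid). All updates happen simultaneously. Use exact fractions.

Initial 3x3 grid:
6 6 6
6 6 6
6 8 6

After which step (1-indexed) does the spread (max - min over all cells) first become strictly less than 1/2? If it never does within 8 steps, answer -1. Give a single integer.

Step 1: max=20/3, min=6, spread=2/3
Step 2: max=787/120, min=6, spread=67/120
Step 3: max=6917/1080, min=607/100, spread=1807/5400
  -> spread < 1/2 first at step 3
Step 4: max=2749963/432000, min=16561/2700, spread=33401/144000
Step 5: max=24557933/3888000, min=1663391/270000, spread=3025513/19440000
Step 6: max=9796126867/1555200000, min=89155949/14400000, spread=53531/497664
Step 7: max=585904925849/93312000000, min=24119116051/3888000000, spread=450953/5971968
Step 8: max=35101223560603/5598720000000, min=2900368610519/466560000000, spread=3799043/71663616

Answer: 3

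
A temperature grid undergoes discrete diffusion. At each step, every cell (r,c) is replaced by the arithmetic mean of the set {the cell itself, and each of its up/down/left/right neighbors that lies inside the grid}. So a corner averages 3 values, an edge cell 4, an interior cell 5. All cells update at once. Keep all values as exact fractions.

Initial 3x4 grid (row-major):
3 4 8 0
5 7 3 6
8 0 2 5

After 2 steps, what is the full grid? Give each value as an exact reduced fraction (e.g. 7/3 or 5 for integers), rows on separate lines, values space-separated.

After step 1:
  4 11/2 15/4 14/3
  23/4 19/5 26/5 7/2
  13/3 17/4 5/2 13/3
After step 2:
  61/12 341/80 1147/240 143/36
  1073/240 49/10 15/4 177/40
  43/9 893/240 977/240 31/9

Answer: 61/12 341/80 1147/240 143/36
1073/240 49/10 15/4 177/40
43/9 893/240 977/240 31/9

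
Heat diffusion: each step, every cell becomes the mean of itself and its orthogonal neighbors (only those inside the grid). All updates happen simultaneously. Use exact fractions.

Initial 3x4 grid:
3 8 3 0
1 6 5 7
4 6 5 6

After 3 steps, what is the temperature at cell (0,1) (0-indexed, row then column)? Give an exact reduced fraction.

Answer: 1793/400

Derivation:
Step 1: cell (0,1) = 5
Step 2: cell (0,1) = 91/20
Step 3: cell (0,1) = 1793/400
Full grid after step 3:
  1537/360 1793/400 7991/1800 4711/1080
  31009/7200 27907/6000 29207/6000 34049/7200
  9457/2160 34849/7200 4121/800 3739/720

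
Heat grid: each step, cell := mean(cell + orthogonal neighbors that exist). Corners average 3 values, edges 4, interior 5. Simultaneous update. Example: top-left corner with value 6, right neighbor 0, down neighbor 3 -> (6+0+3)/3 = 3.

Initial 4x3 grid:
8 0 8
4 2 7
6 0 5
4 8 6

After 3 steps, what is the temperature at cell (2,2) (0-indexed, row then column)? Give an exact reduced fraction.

Step 1: cell (2,2) = 9/2
Step 2: cell (2,2) = 77/15
Step 3: cell (2,2) = 8327/1800
Full grid after step 3:
  41/10 3577/800 179/40
  1731/400 1021/250 1417/300
  5093/1200 3493/750 8327/1800
  73/15 34013/7200 5581/1080

Answer: 8327/1800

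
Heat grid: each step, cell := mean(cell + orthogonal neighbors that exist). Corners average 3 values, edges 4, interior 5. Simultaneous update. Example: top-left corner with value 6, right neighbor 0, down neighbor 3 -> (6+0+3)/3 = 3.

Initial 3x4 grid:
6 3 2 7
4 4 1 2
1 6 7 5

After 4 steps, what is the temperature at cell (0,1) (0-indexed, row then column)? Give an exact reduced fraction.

Step 1: cell (0,1) = 15/4
Step 2: cell (0,1) = 56/15
Step 3: cell (0,1) = 6707/1800
Step 4: cell (0,1) = 405403/108000
Full grid after step 4:
  494341/129600 405403/108000 398633/108000 479501/129600
  1118203/288000 154249/40000 1386241/360000 3337949/864000
  513791/129600 862681/216000 871141/216000 525251/129600

Answer: 405403/108000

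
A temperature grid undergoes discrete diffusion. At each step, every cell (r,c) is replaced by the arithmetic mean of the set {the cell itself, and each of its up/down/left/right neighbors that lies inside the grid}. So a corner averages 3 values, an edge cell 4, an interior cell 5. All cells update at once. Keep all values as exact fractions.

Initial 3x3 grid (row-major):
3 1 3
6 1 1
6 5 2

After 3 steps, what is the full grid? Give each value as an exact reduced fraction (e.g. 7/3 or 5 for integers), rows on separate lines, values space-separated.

Answer: 428/135 3053/1200 4663/2160
713/200 18107/6000 34111/14400
4319/1080 24293/7200 6133/2160

Derivation:
After step 1:
  10/3 2 5/3
  4 14/5 7/4
  17/3 7/2 8/3
After step 2:
  28/9 49/20 65/36
  79/20 281/100 533/240
  79/18 439/120 95/36
After step 3:
  428/135 3053/1200 4663/2160
  713/200 18107/6000 34111/14400
  4319/1080 24293/7200 6133/2160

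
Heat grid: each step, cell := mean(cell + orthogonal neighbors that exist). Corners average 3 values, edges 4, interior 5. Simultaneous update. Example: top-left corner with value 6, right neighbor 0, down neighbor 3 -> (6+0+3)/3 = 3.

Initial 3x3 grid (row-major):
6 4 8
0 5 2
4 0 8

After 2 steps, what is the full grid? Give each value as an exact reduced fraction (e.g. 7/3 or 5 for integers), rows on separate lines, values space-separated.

After step 1:
  10/3 23/4 14/3
  15/4 11/5 23/4
  4/3 17/4 10/3
After step 2:
  77/18 319/80 97/18
  637/240 217/50 319/80
  28/9 667/240 40/9

Answer: 77/18 319/80 97/18
637/240 217/50 319/80
28/9 667/240 40/9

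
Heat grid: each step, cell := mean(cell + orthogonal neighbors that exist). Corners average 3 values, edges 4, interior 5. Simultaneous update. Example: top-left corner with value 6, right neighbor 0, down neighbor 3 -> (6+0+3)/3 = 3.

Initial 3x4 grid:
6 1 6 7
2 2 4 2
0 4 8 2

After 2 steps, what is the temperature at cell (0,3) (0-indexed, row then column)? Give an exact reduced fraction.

Answer: 53/12

Derivation:
Step 1: cell (0,3) = 5
Step 2: cell (0,3) = 53/12
Full grid after step 2:
  37/12 277/80 353/80 53/12
  101/40 67/20 79/20 343/80
  8/3 63/20 41/10 49/12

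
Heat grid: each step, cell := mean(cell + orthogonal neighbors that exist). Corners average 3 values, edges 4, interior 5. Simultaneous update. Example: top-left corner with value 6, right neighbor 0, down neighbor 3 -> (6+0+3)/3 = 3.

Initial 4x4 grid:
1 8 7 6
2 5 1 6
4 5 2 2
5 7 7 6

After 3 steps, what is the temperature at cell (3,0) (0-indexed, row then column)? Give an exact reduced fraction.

Answer: 5293/1080

Derivation:
Step 1: cell (3,0) = 16/3
Step 2: cell (3,0) = 46/9
Step 3: cell (3,0) = 5293/1080
Full grid after step 3:
  8887/2160 6551/1440 34883/7200 5431/1080
  2911/720 1021/240 2723/600 32423/7200
  15751/3600 13573/3000 8801/2000 10669/2400
  5293/1080 2237/450 1463/300 3323/720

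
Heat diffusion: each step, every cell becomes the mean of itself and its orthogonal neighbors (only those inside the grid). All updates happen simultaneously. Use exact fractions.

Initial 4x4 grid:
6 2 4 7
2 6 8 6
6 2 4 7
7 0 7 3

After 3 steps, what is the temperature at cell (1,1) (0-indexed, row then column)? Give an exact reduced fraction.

Answer: 6821/1500

Derivation:
Step 1: cell (1,1) = 4
Step 2: cell (1,1) = 227/50
Step 3: cell (1,1) = 6821/1500
Full grid after step 3:
  457/108 33017/7200 37777/7200 12271/2160
  31067/7200 6821/1500 30913/6000 10393/1800
  30467/7200 25973/6000 14969/3000 9457/1800
  8891/2160 15331/3600 16139/3600 5483/1080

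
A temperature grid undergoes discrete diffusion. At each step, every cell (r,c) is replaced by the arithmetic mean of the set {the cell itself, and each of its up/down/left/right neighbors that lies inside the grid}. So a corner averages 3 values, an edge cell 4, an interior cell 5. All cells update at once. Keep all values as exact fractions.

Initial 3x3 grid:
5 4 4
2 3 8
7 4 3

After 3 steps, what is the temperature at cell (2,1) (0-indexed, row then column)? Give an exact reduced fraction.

Answer: 63169/14400

Derivation:
Step 1: cell (2,1) = 17/4
Step 2: cell (2,1) = 1067/240
Step 3: cell (2,1) = 63169/14400
Full grid after step 3:
  8917/2160 5137/1200 4921/1080
  6641/1600 6557/1500 32747/7200
  4621/1080 63169/14400 1103/240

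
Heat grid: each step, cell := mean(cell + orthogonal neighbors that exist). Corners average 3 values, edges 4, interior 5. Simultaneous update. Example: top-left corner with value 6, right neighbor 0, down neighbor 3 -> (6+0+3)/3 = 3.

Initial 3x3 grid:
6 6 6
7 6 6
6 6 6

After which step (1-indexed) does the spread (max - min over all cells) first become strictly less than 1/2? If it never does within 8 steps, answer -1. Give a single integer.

Step 1: max=19/3, min=6, spread=1/3
  -> spread < 1/2 first at step 1
Step 2: max=1507/240, min=6, spread=67/240
Step 3: max=13397/2160, min=1207/200, spread=1807/10800
Step 4: max=5341963/864000, min=32761/5400, spread=33401/288000
Step 5: max=47885933/7776000, min=3283391/540000, spread=3025513/38880000
Step 6: max=19127326867/3110400000, min=175555949/28800000, spread=53531/995328
Step 7: max=1145776925849/186624000000, min=47447116051/7776000000, spread=450953/11943936
Step 8: max=68693543560603/11197440000000, min=5699728610519/933120000000, spread=3799043/143327232

Answer: 1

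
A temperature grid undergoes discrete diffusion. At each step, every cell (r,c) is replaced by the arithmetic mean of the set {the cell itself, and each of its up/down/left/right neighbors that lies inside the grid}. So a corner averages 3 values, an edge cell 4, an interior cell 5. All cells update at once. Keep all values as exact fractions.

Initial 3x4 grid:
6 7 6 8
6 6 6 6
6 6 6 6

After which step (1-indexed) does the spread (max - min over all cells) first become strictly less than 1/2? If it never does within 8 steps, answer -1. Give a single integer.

Answer: 3

Derivation:
Step 1: max=27/4, min=6, spread=3/4
Step 2: max=239/36, min=6, spread=23/36
Step 3: max=1393/216, min=1207/200, spread=559/1350
  -> spread < 1/2 first at step 3
Step 4: max=415327/64800, min=32761/5400, spread=4439/12960
Step 5: max=24680333/3888000, min=659443/108000, spread=188077/777600
Step 6: max=1474725727/233280000, min=14878237/2430000, spread=1856599/9331200
Step 7: max=88105496693/13996800000, min=3583629757/583200000, spread=83935301/559872000
Step 8: max=5272967654287/839808000000, min=71830869221/11664000000, spread=809160563/6718464000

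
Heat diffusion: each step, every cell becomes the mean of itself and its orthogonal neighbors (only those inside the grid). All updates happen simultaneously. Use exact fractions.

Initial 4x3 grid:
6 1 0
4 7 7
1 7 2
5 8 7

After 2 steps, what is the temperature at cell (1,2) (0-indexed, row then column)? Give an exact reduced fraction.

Answer: 1057/240

Derivation:
Step 1: cell (1,2) = 4
Step 2: cell (1,2) = 1057/240
Full grid after step 2:
  35/9 451/120 61/18
  1057/240 111/25 1057/240
  221/48 539/100 245/48
  47/9 265/48 109/18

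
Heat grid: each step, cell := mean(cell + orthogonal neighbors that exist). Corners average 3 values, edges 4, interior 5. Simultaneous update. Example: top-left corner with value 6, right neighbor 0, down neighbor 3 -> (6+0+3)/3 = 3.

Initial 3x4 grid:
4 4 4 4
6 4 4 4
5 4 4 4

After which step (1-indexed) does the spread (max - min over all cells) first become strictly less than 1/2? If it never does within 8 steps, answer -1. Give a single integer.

Step 1: max=5, min=4, spread=1
Step 2: max=1129/240, min=4, spread=169/240
Step 3: max=827/180, min=4, spread=107/180
Step 4: max=21569/4800, min=6047/1500, spread=11093/24000
  -> spread < 1/2 first at step 4
Step 5: max=11527129/2592000, min=438241/108000, spread=201869/518400
Step 6: max=684619471/155520000, min=88297573/21600000, spread=244384727/777600000
Step 7: max=13601795863/3110400000, min=799279243/194400000, spread=3614791/13824000
Step 8: max=2434133368751/559872000000, min=107123873921/25920000000, spread=601288460287/2799360000000

Answer: 4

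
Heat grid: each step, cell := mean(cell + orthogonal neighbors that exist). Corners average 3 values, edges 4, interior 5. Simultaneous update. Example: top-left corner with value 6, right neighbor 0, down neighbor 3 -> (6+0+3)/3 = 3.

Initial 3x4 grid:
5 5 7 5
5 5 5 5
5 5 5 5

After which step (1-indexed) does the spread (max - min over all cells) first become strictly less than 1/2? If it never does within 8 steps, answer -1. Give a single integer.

Answer: 3

Derivation:
Step 1: max=17/3, min=5, spread=2/3
Step 2: max=331/60, min=5, spread=31/60
Step 3: max=2911/540, min=5, spread=211/540
  -> spread < 1/2 first at step 3
Step 4: max=286897/54000, min=4547/900, spread=14077/54000
Step 5: max=2570407/486000, min=273683/54000, spread=5363/24300
Step 6: max=76640809/14580000, min=152869/30000, spread=93859/583200
Step 7: max=4584274481/874800000, min=248336467/48600000, spread=4568723/34992000
Step 8: max=274220435629/52488000000, min=7471618889/1458000000, spread=8387449/83980800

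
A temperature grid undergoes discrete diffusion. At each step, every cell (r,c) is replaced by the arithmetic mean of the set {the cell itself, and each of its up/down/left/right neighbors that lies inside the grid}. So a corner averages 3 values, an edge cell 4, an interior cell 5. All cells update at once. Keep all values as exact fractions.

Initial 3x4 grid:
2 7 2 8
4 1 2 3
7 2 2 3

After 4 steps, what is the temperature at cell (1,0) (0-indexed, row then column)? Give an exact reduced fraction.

Answer: 1535333/432000

Derivation:
Step 1: cell (1,0) = 7/2
Step 2: cell (1,0) = 461/120
Step 3: cell (1,0) = 25207/7200
Step 4: cell (1,0) = 1535333/432000
Full grid after step 4:
  57953/16200 776219/216000 756299/216000 235487/64800
  1535333/432000 594877/180000 16657/5000 236753/72000
  27289/8100 701219/216000 648799/216000 201487/64800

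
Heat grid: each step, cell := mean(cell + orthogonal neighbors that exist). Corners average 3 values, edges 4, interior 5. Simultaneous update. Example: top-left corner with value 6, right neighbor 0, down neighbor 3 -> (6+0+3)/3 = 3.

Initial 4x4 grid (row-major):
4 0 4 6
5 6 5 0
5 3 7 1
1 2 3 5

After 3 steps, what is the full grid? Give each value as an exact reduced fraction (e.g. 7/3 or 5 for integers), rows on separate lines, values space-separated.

After step 1:
  3 7/2 15/4 10/3
  5 19/5 22/5 3
  7/2 23/5 19/5 13/4
  8/3 9/4 17/4 3
After step 2:
  23/6 281/80 899/240 121/36
  153/40 213/50 15/4 839/240
  473/120 359/100 203/50 261/80
  101/36 413/120 133/40 7/2
After step 3:
  2681/720 9211/2400 5173/1440 3817/1080
  793/200 303/80 11587/3000 4993/1440
  6373/1800 1447/375 1439/400 8591/2400
  917/270 5923/1800 2149/600 269/80

Answer: 2681/720 9211/2400 5173/1440 3817/1080
793/200 303/80 11587/3000 4993/1440
6373/1800 1447/375 1439/400 8591/2400
917/270 5923/1800 2149/600 269/80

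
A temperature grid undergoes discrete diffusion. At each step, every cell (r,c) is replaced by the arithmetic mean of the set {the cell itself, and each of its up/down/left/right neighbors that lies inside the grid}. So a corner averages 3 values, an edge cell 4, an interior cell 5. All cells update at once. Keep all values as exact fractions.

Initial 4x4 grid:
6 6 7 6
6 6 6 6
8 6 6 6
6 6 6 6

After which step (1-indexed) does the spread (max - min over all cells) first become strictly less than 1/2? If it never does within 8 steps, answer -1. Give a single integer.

Answer: 3

Derivation:
Step 1: max=20/3, min=6, spread=2/3
Step 2: max=391/60, min=6, spread=31/60
Step 3: max=3451/540, min=6, spread=211/540
  -> spread < 1/2 first at step 3
Step 4: max=341779/54000, min=454/75, spread=14899/54000
Step 5: max=3058909/486000, min=6829/1125, spread=108781/486000
Step 6: max=304653031/48600000, min=365971/60000, spread=8216521/48600000
Step 7: max=2733750361/437400000, min=2476103/405000, spread=59559121/437400000
Step 8: max=272907178939/43740000000, min=2978959357/486000000, spread=4800836809/43740000000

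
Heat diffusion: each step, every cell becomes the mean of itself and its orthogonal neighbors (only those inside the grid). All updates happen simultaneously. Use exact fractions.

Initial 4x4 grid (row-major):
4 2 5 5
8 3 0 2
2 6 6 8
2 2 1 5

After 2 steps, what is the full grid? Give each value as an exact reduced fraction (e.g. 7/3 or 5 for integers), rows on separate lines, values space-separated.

After step 1:
  14/3 7/2 3 4
  17/4 19/5 16/5 15/4
  9/2 19/5 21/5 21/4
  2 11/4 7/2 14/3
After step 2:
  149/36 449/120 137/40 43/12
  1033/240 371/100 359/100 81/20
  291/80 381/100 399/100 67/15
  37/12 241/80 907/240 161/36

Answer: 149/36 449/120 137/40 43/12
1033/240 371/100 359/100 81/20
291/80 381/100 399/100 67/15
37/12 241/80 907/240 161/36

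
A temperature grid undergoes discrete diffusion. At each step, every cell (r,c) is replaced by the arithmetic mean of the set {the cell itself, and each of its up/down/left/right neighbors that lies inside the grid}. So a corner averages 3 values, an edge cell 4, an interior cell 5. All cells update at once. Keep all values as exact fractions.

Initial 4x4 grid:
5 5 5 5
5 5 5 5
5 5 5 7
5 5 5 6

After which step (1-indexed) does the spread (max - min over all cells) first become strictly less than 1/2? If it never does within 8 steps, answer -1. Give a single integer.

Step 1: max=6, min=5, spread=1
Step 2: max=17/3, min=5, spread=2/3
Step 3: max=2009/360, min=5, spread=209/360
Step 4: max=59099/10800, min=5, spread=5099/10800
  -> spread < 1/2 first at step 4
Step 5: max=1755017/324000, min=22579/4500, spread=129329/324000
Step 6: max=52147343/9720000, min=169793/33750, spread=3246959/9720000
Step 7: max=1554305279/291600000, min=5453167/1080000, spread=81950189/291600000
Step 8: max=46370007899/8748000000, min=246137341/48600000, spread=2065286519/8748000000

Answer: 4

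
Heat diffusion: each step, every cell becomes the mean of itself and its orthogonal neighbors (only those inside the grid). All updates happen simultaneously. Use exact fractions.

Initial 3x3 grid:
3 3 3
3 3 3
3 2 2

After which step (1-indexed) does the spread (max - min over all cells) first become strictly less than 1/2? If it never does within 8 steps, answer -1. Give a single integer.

Step 1: max=3, min=7/3, spread=2/3
Step 2: max=3, min=91/36, spread=17/36
  -> spread < 1/2 first at step 2
Step 3: max=529/180, min=5633/2160, spread=143/432
Step 4: max=7837/2700, min=346051/129600, spread=1205/5184
Step 5: max=206459/72000, min=21028697/7776000, spread=10151/62208
Step 6: max=55310791/19440000, min=1274010859/466560000, spread=85517/746496
Step 7: max=6596646329/2332800000, min=76908409073/27993600000, spread=720431/8957952
Step 8: max=16423838137/5832000000, min=4635233805331/1679616000000, spread=6069221/107495424

Answer: 2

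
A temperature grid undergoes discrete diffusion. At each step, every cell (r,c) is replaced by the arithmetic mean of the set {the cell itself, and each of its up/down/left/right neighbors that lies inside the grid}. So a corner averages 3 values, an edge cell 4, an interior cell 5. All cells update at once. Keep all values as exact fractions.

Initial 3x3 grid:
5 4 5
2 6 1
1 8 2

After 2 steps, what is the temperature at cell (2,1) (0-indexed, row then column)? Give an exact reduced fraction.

Answer: 947/240

Derivation:
Step 1: cell (2,1) = 17/4
Step 2: cell (2,1) = 947/240
Full grid after step 2:
  73/18 81/20 71/18
  451/120 409/100 147/40
  137/36 947/240 137/36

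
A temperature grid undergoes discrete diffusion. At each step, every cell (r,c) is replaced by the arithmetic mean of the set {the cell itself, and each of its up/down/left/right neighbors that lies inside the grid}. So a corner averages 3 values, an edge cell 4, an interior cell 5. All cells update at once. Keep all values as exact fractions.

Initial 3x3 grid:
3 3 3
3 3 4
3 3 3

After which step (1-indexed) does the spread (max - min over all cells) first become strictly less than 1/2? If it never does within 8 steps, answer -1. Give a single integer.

Step 1: max=10/3, min=3, spread=1/3
  -> spread < 1/2 first at step 1
Step 2: max=787/240, min=3, spread=67/240
Step 3: max=6917/2160, min=607/200, spread=1807/10800
Step 4: max=2749963/864000, min=16561/5400, spread=33401/288000
Step 5: max=24557933/7776000, min=1663391/540000, spread=3025513/38880000
Step 6: max=9796126867/3110400000, min=89155949/28800000, spread=53531/995328
Step 7: max=585904925849/186624000000, min=24119116051/7776000000, spread=450953/11943936
Step 8: max=35101223560603/11197440000000, min=2900368610519/933120000000, spread=3799043/143327232

Answer: 1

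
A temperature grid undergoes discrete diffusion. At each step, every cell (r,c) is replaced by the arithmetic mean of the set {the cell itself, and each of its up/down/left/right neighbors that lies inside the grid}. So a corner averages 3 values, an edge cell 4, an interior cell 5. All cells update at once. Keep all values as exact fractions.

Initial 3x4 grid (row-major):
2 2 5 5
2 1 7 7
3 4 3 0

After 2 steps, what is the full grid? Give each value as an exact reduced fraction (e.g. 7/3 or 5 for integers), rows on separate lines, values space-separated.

Answer: 13/6 249/80 1051/240 91/18
51/20 301/100 104/25 367/80
31/12 249/80 851/240 139/36

Derivation:
After step 1:
  2 5/2 19/4 17/3
  2 16/5 23/5 19/4
  3 11/4 7/2 10/3
After step 2:
  13/6 249/80 1051/240 91/18
  51/20 301/100 104/25 367/80
  31/12 249/80 851/240 139/36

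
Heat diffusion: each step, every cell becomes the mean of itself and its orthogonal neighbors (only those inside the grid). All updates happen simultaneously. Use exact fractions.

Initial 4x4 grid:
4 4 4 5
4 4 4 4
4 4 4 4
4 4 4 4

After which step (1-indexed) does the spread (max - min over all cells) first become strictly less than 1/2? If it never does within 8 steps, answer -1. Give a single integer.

Answer: 1

Derivation:
Step 1: max=13/3, min=4, spread=1/3
  -> spread < 1/2 first at step 1
Step 2: max=77/18, min=4, spread=5/18
Step 3: max=905/216, min=4, spread=41/216
Step 4: max=26963/6480, min=4, spread=1043/6480
Step 5: max=803153/194400, min=4, spread=25553/194400
Step 6: max=23999459/5832000, min=72079/18000, spread=645863/5832000
Step 7: max=717481691/174960000, min=480971/120000, spread=16225973/174960000
Step 8: max=21472677983/5248800000, min=216701/54000, spread=409340783/5248800000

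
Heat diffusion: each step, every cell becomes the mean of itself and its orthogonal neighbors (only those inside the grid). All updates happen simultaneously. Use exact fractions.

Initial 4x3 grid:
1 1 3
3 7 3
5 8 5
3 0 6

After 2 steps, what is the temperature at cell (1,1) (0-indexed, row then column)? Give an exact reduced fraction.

Answer: 209/50

Derivation:
Step 1: cell (1,1) = 22/5
Step 2: cell (1,1) = 209/50
Full grid after step 2:
  26/9 57/20 59/18
  889/240 209/50 251/60
  197/48 239/50 14/3
  35/9 187/48 161/36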